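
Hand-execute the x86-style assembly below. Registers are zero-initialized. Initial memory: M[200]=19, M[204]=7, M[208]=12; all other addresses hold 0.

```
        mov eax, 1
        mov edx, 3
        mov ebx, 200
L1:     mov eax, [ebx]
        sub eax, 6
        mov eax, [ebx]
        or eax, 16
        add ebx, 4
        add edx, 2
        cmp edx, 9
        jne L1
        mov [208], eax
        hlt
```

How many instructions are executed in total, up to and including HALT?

29

after mov eax, 1: eax=1
after mov edx, 3: edx=3
after mov ebx, 200: ebx=200
after mov eax, [ebx]: eax=M[200]=19
after sub eax, 6: eax=19-6=13
after mov eax, [ebx]: eax=M[200]=19
after or eax, 16: eax=19|16=19
after add ebx, 4: ebx=200+4=204
after add edx, 2: edx=3+2=5
cmp edx, 9  (cmp 5,9)
jne L1: taken
after mov eax, [ebx]: eax=M[204]=7
after sub eax, 6: eax=7-6=1
after mov eax, [ebx]: eax=M[204]=7
after or eax, 16: eax=7|16=23
after add ebx, 4: ebx=204+4=208
after add edx, 2: edx=5+2=7
cmp edx, 9  (cmp 7,9)
jne L1: taken
after mov eax, [ebx]: eax=M[208]=12
after sub eax, 6: eax=12-6=6
after mov eax, [ebx]: eax=M[208]=12
after or eax, 16: eax=12|16=28
after add ebx, 4: ebx=208+4=212
after add edx, 2: edx=7+2=9
cmp edx, 9  (cmp 9,9)
jne L1: not taken
mov [208], eax → M[208]=28
halt.
Total executed instructions: 29.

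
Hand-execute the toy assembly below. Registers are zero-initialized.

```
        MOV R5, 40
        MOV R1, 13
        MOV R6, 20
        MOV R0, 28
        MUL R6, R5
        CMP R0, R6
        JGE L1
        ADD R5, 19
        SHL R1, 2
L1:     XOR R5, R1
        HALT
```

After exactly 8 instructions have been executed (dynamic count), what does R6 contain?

R5=40
R1=13
R6=20
R0=28
R6=20*40=800
CMP R0, R6  (cmp 28,800)
JGE L1: not taken
R5=40+19=59
After step 8: R6 = 800.

800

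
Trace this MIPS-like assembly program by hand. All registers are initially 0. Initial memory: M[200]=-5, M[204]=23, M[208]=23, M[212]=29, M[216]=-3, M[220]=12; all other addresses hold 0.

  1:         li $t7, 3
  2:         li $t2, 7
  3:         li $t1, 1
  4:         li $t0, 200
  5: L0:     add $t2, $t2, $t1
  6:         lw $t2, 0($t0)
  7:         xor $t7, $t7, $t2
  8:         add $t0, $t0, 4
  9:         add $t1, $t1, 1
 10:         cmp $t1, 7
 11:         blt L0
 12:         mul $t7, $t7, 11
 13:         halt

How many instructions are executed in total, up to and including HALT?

48

$t7=3
$t2=7
$t1=1
$t0=200
$t2=7+1=8
$t2=M[200]=-5
$t7=3^(-5)=-8
$t0=200+4=204
$t1=1+1=2
cmp $t1, 7  (cmp 2,7)
blt L0: taken
$t2=(-5)+2=-3
$t2=M[204]=23
$t7=(-8)^23=-17
$t0=204+4=208
$t1=2+1=3
cmp $t1, 7  (cmp 3,7)
blt L0: taken
$t2=23+3=26
$t2=M[208]=23
$t7=(-17)^23=-8
$t0=208+4=212
$t1=3+1=4
cmp $t1, 7  (cmp 4,7)
blt L0: taken
$t2=23+4=27
$t2=M[212]=29
$t7=(-8)^29=-27
$t0=212+4=216
$t1=4+1=5
cmp $t1, 7  (cmp 5,7)
blt L0: taken
$t2=29+5=34
$t2=M[216]=-3
$t7=(-27)^(-3)=24
$t0=216+4=220
$t1=5+1=6
cmp $t1, 7  (cmp 6,7)
blt L0: taken
$t2=(-3)+6=3
$t2=M[220]=12
$t7=24^12=20
$t0=220+4=224
$t1=6+1=7
cmp $t1, 7  (cmp 7,7)
blt L0: not taken
$t7=20*11=220
halt.
Total executed instructions: 48.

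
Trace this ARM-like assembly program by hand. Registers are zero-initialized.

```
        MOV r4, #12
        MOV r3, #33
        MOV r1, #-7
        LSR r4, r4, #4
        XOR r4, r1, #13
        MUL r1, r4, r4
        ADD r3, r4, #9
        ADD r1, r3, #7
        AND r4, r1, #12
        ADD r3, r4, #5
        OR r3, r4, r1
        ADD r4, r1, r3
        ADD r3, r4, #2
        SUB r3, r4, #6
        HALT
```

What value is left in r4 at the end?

8

MOV r4, #12 → r4=12
MOV r3, #33 → r3=33
MOV r1, #-7 → r1=-7
LSR r4, r4, #4 → r4=12>>4=0
XOR r4, r1, #13 → r4=(-7)^13=-12
MUL r1, r4, r4 → r1=(-12)*(-12)=144
ADD r3, r4, #9 → r3=(-12)+9=-3
ADD r1, r3, #7 → r1=(-3)+7=4
AND r4, r1, #12 → r4=4&12=4
ADD r3, r4, #5 → r3=4+5=9
OR r3, r4, r1 → r3=4|4=4
ADD r4, r1, r3 → r4=4+4=8
ADD r3, r4, #2 → r3=8+2=10
SUB r3, r4, #6 → r3=8-6=2
halt.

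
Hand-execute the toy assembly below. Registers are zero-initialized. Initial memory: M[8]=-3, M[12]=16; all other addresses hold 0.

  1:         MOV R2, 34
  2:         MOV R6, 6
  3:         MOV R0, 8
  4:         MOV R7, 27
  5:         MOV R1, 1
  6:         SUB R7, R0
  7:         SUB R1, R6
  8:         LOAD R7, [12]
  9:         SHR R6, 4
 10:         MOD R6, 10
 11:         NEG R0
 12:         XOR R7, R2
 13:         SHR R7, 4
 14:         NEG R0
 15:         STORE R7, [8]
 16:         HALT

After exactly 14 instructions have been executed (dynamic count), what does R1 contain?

-5

R2=34
R6=6
R0=8
R7=27
R1=1
R7=27-8=19
R1=1-6=-5
R7=M[12]=16
R6=6>>4=0
R6=0%10=0
R0=-(8)=-8
R7=16^34=50
R7=50>>4=3
R0=-(-8)=8
After step 14: R1 = -5.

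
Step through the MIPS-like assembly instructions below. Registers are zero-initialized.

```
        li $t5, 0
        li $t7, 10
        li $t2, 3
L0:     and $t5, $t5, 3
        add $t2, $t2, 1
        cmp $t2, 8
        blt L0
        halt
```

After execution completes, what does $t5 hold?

li $t5, 0 → $t5=0
li $t7, 10 → $t7=10
li $t2, 3 → $t2=3
and $t5, $t5, 3 → $t5=0&3=0
add $t2, $t2, 1 → $t2=3+1=4
cmp $t2, 8  (cmp 4,8)
blt L0: taken
and $t5, $t5, 3 → $t5=0&3=0
add $t2, $t2, 1 → $t2=4+1=5
cmp $t2, 8  (cmp 5,8)
blt L0: taken
and $t5, $t5, 3 → $t5=0&3=0
add $t2, $t2, 1 → $t2=5+1=6
cmp $t2, 8  (cmp 6,8)
blt L0: taken
and $t5, $t5, 3 → $t5=0&3=0
add $t2, $t2, 1 → $t2=6+1=7
cmp $t2, 8  (cmp 7,8)
blt L0: taken
and $t5, $t5, 3 → $t5=0&3=0
add $t2, $t2, 1 → $t2=7+1=8
cmp $t2, 8  (cmp 8,8)
blt L0: not taken
halt.

0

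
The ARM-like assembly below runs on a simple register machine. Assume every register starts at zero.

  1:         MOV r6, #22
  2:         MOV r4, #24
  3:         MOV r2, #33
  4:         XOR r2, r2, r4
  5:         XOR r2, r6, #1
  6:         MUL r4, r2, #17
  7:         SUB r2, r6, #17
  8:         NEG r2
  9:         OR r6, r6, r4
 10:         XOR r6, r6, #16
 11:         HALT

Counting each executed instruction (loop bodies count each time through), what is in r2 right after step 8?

r6=22
r4=24
r2=33
r2=33^24=57
r2=22^1=23
r4=23*17=391
r2=22-17=5
r2=-(5)=-5
After step 8: r2 = -5.

-5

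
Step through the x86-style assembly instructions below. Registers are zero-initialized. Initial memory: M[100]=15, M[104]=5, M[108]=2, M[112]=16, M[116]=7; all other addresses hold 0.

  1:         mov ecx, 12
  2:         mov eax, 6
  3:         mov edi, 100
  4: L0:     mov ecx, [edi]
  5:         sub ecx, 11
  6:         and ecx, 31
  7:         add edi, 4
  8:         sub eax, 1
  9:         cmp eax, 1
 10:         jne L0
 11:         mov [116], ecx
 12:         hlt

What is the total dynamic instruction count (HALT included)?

40

after mov ecx, 12: ecx=12
after mov eax, 6: eax=6
after mov edi, 100: edi=100
after mov ecx, [edi]: ecx=M[100]=15
after sub ecx, 11: ecx=15-11=4
after and ecx, 31: ecx=4&31=4
after add edi, 4: edi=100+4=104
after sub eax, 1: eax=6-1=5
cmp eax, 1  (cmp 5,1)
jne L0: taken
after mov ecx, [edi]: ecx=M[104]=5
after sub ecx, 11: ecx=5-11=-6
after and ecx, 31: ecx=(-6)&31=26
after add edi, 4: edi=104+4=108
after sub eax, 1: eax=5-1=4
cmp eax, 1  (cmp 4,1)
jne L0: taken
after mov ecx, [edi]: ecx=M[108]=2
after sub ecx, 11: ecx=2-11=-9
after and ecx, 31: ecx=(-9)&31=23
after add edi, 4: edi=108+4=112
after sub eax, 1: eax=4-1=3
cmp eax, 1  (cmp 3,1)
jne L0: taken
after mov ecx, [edi]: ecx=M[112]=16
after sub ecx, 11: ecx=16-11=5
after and ecx, 31: ecx=5&31=5
after add edi, 4: edi=112+4=116
after sub eax, 1: eax=3-1=2
cmp eax, 1  (cmp 2,1)
jne L0: taken
after mov ecx, [edi]: ecx=M[116]=7
after sub ecx, 11: ecx=7-11=-4
after and ecx, 31: ecx=(-4)&31=28
after add edi, 4: edi=116+4=120
after sub eax, 1: eax=2-1=1
cmp eax, 1  (cmp 1,1)
jne L0: not taken
mov [116], ecx → M[116]=28
halt.
Total executed instructions: 40.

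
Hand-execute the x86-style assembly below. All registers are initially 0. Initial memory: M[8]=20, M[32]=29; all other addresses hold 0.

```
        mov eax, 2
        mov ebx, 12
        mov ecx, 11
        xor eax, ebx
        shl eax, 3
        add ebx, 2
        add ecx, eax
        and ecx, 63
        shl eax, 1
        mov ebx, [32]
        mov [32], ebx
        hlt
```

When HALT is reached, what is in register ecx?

after mov eax, 2: eax=2
after mov ebx, 12: ebx=12
after mov ecx, 11: ecx=11
after xor eax, ebx: eax=2^12=14
after shl eax, 3: eax=14<<3=112
after add ebx, 2: ebx=12+2=14
after add ecx, eax: ecx=11+112=123
after and ecx, 63: ecx=123&63=59
after shl eax, 1: eax=112<<1=224
after mov ebx, [32]: ebx=M[32]=29
mov [32], ebx → M[32]=29
halt.

59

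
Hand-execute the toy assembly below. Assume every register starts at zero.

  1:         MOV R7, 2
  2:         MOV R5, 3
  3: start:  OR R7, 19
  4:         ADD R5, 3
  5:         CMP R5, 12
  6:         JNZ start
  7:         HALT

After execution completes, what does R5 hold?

after MOV R7, 2: R7=2
after MOV R5, 3: R5=3
after OR R7, 19: R7=2|19=19
after ADD R5, 3: R5=3+3=6
CMP R5, 12  (cmp 6,12)
JNZ start: taken
after OR R7, 19: R7=19|19=19
after ADD R5, 3: R5=6+3=9
CMP R5, 12  (cmp 9,12)
JNZ start: taken
after OR R7, 19: R7=19|19=19
after ADD R5, 3: R5=9+3=12
CMP R5, 12  (cmp 12,12)
JNZ start: not taken
halt.

12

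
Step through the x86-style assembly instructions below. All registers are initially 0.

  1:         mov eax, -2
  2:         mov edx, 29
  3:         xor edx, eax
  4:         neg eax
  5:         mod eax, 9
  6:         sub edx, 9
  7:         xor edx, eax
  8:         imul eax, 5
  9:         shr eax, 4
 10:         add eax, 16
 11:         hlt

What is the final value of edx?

-40

mov eax, -2 → eax=-2
mov edx, 29 → edx=29
xor edx, eax → edx=29^(-2)=-29
neg eax → eax=-(-2)=2
mod eax, 9 → eax=2%9=2
sub edx, 9 → edx=(-29)-9=-38
xor edx, eax → edx=(-38)^2=-40
imul eax, 5 → eax=2*5=10
shr eax, 4 → eax=10>>4=0
add eax, 16 → eax=0+16=16
halt.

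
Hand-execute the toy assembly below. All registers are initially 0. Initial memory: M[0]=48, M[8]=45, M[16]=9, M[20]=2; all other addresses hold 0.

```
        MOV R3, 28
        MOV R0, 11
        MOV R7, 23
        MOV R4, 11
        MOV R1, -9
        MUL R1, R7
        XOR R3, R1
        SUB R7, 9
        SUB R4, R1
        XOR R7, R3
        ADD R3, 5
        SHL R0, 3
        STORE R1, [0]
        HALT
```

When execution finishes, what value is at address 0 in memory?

-207

after MOV R3, 28: R3=28
after MOV R0, 11: R0=11
after MOV R7, 23: R7=23
after MOV R4, 11: R4=11
after MOV R1, -9: R1=-9
after MUL R1, R7: R1=(-9)*23=-207
after XOR R3, R1: R3=28^(-207)=-211
after SUB R7, 9: R7=23-9=14
after SUB R4, R1: R4=11-(-207)=218
after XOR R7, R3: R7=14^(-211)=-221
after ADD R3, 5: R3=(-211)+5=-206
after SHL R0, 3: R0=11<<3=88
STORE R1, [0] → M[0]=-207
halt.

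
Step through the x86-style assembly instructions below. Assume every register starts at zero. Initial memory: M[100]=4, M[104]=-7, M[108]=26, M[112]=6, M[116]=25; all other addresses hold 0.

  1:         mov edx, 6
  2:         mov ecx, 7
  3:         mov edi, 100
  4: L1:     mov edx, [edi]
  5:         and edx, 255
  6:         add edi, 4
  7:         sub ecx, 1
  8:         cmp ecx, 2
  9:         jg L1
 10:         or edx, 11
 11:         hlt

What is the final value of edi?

120

after mov edx, 6: edx=6
after mov ecx, 7: ecx=7
after mov edi, 100: edi=100
after mov edx, [edi]: edx=M[100]=4
after and edx, 255: edx=4&255=4
after add edi, 4: edi=100+4=104
after sub ecx, 1: ecx=7-1=6
cmp ecx, 2  (cmp 6,2)
jg L1: taken
after mov edx, [edi]: edx=M[104]=-7
after and edx, 255: edx=(-7)&255=249
after add edi, 4: edi=104+4=108
after sub ecx, 1: ecx=6-1=5
cmp ecx, 2  (cmp 5,2)
jg L1: taken
after mov edx, [edi]: edx=M[108]=26
after and edx, 255: edx=26&255=26
after add edi, 4: edi=108+4=112
after sub ecx, 1: ecx=5-1=4
cmp ecx, 2  (cmp 4,2)
jg L1: taken
after mov edx, [edi]: edx=M[112]=6
after and edx, 255: edx=6&255=6
after add edi, 4: edi=112+4=116
after sub ecx, 1: ecx=4-1=3
cmp ecx, 2  (cmp 3,2)
jg L1: taken
after mov edx, [edi]: edx=M[116]=25
after and edx, 255: edx=25&255=25
after add edi, 4: edi=116+4=120
after sub ecx, 1: ecx=3-1=2
cmp ecx, 2  (cmp 2,2)
jg L1: not taken
after or edx, 11: edx=25|11=27
halt.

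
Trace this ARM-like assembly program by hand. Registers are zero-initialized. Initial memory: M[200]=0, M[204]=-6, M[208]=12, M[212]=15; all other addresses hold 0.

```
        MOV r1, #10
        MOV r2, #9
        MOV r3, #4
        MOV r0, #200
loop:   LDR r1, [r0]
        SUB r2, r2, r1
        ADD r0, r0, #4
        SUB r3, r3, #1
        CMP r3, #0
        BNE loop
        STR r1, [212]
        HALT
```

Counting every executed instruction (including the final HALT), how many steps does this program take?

r1=10
r2=9
r3=4
r0=200
r1=M[200]=0
r2=9-0=9
r0=200+4=204
r3=4-1=3
CMP r3, #0  (cmp 3,0)
BNE loop: taken
r1=M[204]=-6
r2=9-(-6)=15
r0=204+4=208
r3=3-1=2
CMP r3, #0  (cmp 2,0)
BNE loop: taken
r1=M[208]=12
r2=15-12=3
r0=208+4=212
r3=2-1=1
CMP r3, #0  (cmp 1,0)
BNE loop: taken
r1=M[212]=15
r2=3-15=-12
r0=212+4=216
r3=1-1=0
CMP r3, #0  (cmp 0,0)
BNE loop: not taken
STR r1, [212] → M[212]=15
halt.
Total executed instructions: 30.

30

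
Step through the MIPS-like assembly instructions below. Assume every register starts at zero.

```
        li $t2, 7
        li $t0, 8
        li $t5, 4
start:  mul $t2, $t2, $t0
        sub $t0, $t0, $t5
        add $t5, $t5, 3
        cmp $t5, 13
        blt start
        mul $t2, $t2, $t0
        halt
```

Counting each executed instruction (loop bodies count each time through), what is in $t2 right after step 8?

li $t2, 7 → $t2=7
li $t0, 8 → $t0=8
li $t5, 4 → $t5=4
mul $t2, $t2, $t0 → $t2=7*8=56
sub $t0, $t0, $t5 → $t0=8-4=4
add $t5, $t5, 3 → $t5=4+3=7
cmp $t5, 13  (cmp 7,13)
blt start: taken
After step 8: $t2 = 56.

56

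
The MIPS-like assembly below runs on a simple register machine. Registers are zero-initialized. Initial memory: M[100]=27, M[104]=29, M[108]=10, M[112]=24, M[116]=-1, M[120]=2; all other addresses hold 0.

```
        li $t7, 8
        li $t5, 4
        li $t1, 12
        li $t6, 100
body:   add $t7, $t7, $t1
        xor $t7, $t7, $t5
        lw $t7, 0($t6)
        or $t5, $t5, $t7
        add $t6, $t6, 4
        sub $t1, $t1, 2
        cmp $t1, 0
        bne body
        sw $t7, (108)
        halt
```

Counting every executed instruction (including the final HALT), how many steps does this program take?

54

after li $t7, 8: $t7=8
after li $t5, 4: $t5=4
after li $t1, 12: $t1=12
after li $t6, 100: $t6=100
after add $t7, $t7, $t1: $t7=8+12=20
after xor $t7, $t7, $t5: $t7=20^4=16
after lw $t7, 0($t6): $t7=M[100]=27
after or $t5, $t5, $t7: $t5=4|27=31
after add $t6, $t6, 4: $t6=100+4=104
after sub $t1, $t1, 2: $t1=12-2=10
cmp $t1, 0  (cmp 10,0)
bne body: taken
after add $t7, $t7, $t1: $t7=27+10=37
after xor $t7, $t7, $t5: $t7=37^31=58
after lw $t7, 0($t6): $t7=M[104]=29
after or $t5, $t5, $t7: $t5=31|29=31
after add $t6, $t6, 4: $t6=104+4=108
after sub $t1, $t1, 2: $t1=10-2=8
cmp $t1, 0  (cmp 8,0)
bne body: taken
after add $t7, $t7, $t1: $t7=29+8=37
after xor $t7, $t7, $t5: $t7=37^31=58
after lw $t7, 0($t6): $t7=M[108]=10
after or $t5, $t5, $t7: $t5=31|10=31
after add $t6, $t6, 4: $t6=108+4=112
after sub $t1, $t1, 2: $t1=8-2=6
cmp $t1, 0  (cmp 6,0)
bne body: taken
after add $t7, $t7, $t1: $t7=10+6=16
after xor $t7, $t7, $t5: $t7=16^31=15
after lw $t7, 0($t6): $t7=M[112]=24
after or $t5, $t5, $t7: $t5=31|24=31
after add $t6, $t6, 4: $t6=112+4=116
after sub $t1, $t1, 2: $t1=6-2=4
cmp $t1, 0  (cmp 4,0)
bne body: taken
after add $t7, $t7, $t1: $t7=24+4=28
after xor $t7, $t7, $t5: $t7=28^31=3
after lw $t7, 0($t6): $t7=M[116]=-1
after or $t5, $t5, $t7: $t5=31|(-1)=-1
after add $t6, $t6, 4: $t6=116+4=120
after sub $t1, $t1, 2: $t1=4-2=2
cmp $t1, 0  (cmp 2,0)
bne body: taken
after add $t7, $t7, $t1: $t7=(-1)+2=1
after xor $t7, $t7, $t5: $t7=1^(-1)=-2
after lw $t7, 0($t6): $t7=M[120]=2
after or $t5, $t5, $t7: $t5=(-1)|2=-1
after add $t6, $t6, 4: $t6=120+4=124
after sub $t1, $t1, 2: $t1=2-2=0
cmp $t1, 0  (cmp 0,0)
bne body: not taken
sw $t7, (108) → M[108]=2
halt.
Total executed instructions: 54.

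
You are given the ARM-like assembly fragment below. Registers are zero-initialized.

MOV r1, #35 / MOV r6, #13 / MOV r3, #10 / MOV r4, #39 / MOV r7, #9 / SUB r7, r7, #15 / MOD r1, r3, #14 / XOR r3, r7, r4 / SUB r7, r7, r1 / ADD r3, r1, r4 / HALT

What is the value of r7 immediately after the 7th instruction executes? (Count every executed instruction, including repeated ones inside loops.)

r1=35
r6=13
r3=10
r4=39
r7=9
r7=9-15=-6
r1=10%14=10
After step 7: r7 = -6.

-6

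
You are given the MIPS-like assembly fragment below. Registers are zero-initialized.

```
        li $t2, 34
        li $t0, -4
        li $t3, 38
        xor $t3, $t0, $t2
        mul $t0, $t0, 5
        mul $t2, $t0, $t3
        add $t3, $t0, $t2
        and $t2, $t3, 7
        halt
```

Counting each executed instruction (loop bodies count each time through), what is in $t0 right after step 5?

$t2=34
$t0=-4
$t3=38
$t3=(-4)^34=-34
$t0=(-4)*5=-20
After step 5: $t0 = -20.

-20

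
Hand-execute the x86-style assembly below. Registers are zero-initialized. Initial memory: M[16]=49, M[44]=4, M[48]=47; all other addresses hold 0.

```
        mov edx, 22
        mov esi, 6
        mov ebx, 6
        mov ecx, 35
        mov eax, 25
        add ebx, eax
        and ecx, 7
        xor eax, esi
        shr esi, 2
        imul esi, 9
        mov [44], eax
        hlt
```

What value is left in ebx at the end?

after mov edx, 22: edx=22
after mov esi, 6: esi=6
after mov ebx, 6: ebx=6
after mov ecx, 35: ecx=35
after mov eax, 25: eax=25
after add ebx, eax: ebx=6+25=31
after and ecx, 7: ecx=35&7=3
after xor eax, esi: eax=25^6=31
after shr esi, 2: esi=6>>2=1
after imul esi, 9: esi=1*9=9
mov [44], eax → M[44]=31
halt.

31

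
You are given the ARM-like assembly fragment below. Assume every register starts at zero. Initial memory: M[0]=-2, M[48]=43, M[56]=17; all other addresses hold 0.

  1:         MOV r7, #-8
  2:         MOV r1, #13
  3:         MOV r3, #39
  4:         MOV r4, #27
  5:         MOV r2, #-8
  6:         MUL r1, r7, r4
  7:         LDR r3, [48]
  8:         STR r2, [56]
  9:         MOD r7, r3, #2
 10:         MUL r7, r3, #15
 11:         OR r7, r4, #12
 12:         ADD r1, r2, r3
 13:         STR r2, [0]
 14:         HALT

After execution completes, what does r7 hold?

r7=-8
r1=13
r3=39
r4=27
r2=-8
r1=(-8)*27=-216
r3=M[48]=43
STR r2, [56] → M[56]=-8
r7=43%2=1
r7=43*15=645
r7=27|12=31
r1=(-8)+43=35
STR r2, [0] → M[0]=-8
halt.

31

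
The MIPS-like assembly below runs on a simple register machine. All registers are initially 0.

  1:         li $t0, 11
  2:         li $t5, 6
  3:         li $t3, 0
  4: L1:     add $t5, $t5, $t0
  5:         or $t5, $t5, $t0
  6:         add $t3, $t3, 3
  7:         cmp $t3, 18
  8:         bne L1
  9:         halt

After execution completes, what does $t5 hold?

li $t0, 11 → $t0=11
li $t5, 6 → $t5=6
li $t3, 0 → $t3=0
add $t5, $t5, $t0 → $t5=6+11=17
or $t5, $t5, $t0 → $t5=17|11=27
add $t3, $t3, 3 → $t3=0+3=3
cmp $t3, 18  (cmp 3,18)
bne L1: taken
add $t5, $t5, $t0 → $t5=27+11=38
or $t5, $t5, $t0 → $t5=38|11=47
add $t3, $t3, 3 → $t3=3+3=6
cmp $t3, 18  (cmp 6,18)
bne L1: taken
add $t5, $t5, $t0 → $t5=47+11=58
or $t5, $t5, $t0 → $t5=58|11=59
add $t3, $t3, 3 → $t3=6+3=9
cmp $t3, 18  (cmp 9,18)
bne L1: taken
add $t5, $t5, $t0 → $t5=59+11=70
or $t5, $t5, $t0 → $t5=70|11=79
add $t3, $t3, 3 → $t3=9+3=12
cmp $t3, 18  (cmp 12,18)
bne L1: taken
add $t5, $t5, $t0 → $t5=79+11=90
or $t5, $t5, $t0 → $t5=90|11=91
add $t3, $t3, 3 → $t3=12+3=15
cmp $t3, 18  (cmp 15,18)
bne L1: taken
add $t5, $t5, $t0 → $t5=91+11=102
or $t5, $t5, $t0 → $t5=102|11=111
add $t3, $t3, 3 → $t3=15+3=18
cmp $t3, 18  (cmp 18,18)
bne L1: not taken
halt.

111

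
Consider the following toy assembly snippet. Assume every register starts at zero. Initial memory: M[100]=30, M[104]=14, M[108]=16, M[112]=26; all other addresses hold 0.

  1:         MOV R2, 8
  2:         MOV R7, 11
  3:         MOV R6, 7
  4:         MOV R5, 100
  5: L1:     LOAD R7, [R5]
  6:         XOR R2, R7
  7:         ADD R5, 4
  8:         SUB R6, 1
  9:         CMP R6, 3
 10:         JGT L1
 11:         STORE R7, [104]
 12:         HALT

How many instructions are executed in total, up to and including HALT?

30

R2=8
R7=11
R6=7
R5=100
R7=M[100]=30
R2=8^30=22
R5=100+4=104
R6=7-1=6
CMP R6, 3  (cmp 6,3)
JGT L1: taken
R7=M[104]=14
R2=22^14=24
R5=104+4=108
R6=6-1=5
CMP R6, 3  (cmp 5,3)
JGT L1: taken
R7=M[108]=16
R2=24^16=8
R5=108+4=112
R6=5-1=4
CMP R6, 3  (cmp 4,3)
JGT L1: taken
R7=M[112]=26
R2=8^26=18
R5=112+4=116
R6=4-1=3
CMP R6, 3  (cmp 3,3)
JGT L1: not taken
STORE R7, [104] → M[104]=26
halt.
Total executed instructions: 30.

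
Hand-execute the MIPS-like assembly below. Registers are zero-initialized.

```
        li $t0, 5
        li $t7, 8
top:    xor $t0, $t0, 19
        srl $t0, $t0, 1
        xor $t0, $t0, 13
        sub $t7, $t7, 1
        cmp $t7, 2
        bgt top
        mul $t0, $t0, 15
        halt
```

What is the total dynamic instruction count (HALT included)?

40

after li $t0, 5: $t0=5
after li $t7, 8: $t7=8
after xor $t0, $t0, 19: $t0=5^19=22
after srl $t0, $t0, 1: $t0=22>>1=11
after xor $t0, $t0, 13: $t0=11^13=6
after sub $t7, $t7, 1: $t7=8-1=7
cmp $t7, 2  (cmp 7,2)
bgt top: taken
after xor $t0, $t0, 19: $t0=6^19=21
after srl $t0, $t0, 1: $t0=21>>1=10
after xor $t0, $t0, 13: $t0=10^13=7
after sub $t7, $t7, 1: $t7=7-1=6
cmp $t7, 2  (cmp 6,2)
bgt top: taken
after xor $t0, $t0, 19: $t0=7^19=20
after srl $t0, $t0, 1: $t0=20>>1=10
after xor $t0, $t0, 13: $t0=10^13=7
after sub $t7, $t7, 1: $t7=6-1=5
cmp $t7, 2  (cmp 5,2)
bgt top: taken
after xor $t0, $t0, 19: $t0=7^19=20
after srl $t0, $t0, 1: $t0=20>>1=10
after xor $t0, $t0, 13: $t0=10^13=7
after sub $t7, $t7, 1: $t7=5-1=4
cmp $t7, 2  (cmp 4,2)
bgt top: taken
after xor $t0, $t0, 19: $t0=7^19=20
after srl $t0, $t0, 1: $t0=20>>1=10
after xor $t0, $t0, 13: $t0=10^13=7
after sub $t7, $t7, 1: $t7=4-1=3
cmp $t7, 2  (cmp 3,2)
bgt top: taken
after xor $t0, $t0, 19: $t0=7^19=20
after srl $t0, $t0, 1: $t0=20>>1=10
after xor $t0, $t0, 13: $t0=10^13=7
after sub $t7, $t7, 1: $t7=3-1=2
cmp $t7, 2  (cmp 2,2)
bgt top: not taken
after mul $t0, $t0, 15: $t0=7*15=105
halt.
Total executed instructions: 40.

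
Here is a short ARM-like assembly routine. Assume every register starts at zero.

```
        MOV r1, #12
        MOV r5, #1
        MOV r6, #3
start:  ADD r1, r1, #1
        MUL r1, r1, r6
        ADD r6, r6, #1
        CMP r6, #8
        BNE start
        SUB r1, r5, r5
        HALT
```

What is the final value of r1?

r1=12
r5=1
r6=3
r1=12+1=13
r1=13*3=39
r6=3+1=4
CMP r6, #8  (cmp 4,8)
BNE start: taken
r1=39+1=40
r1=40*4=160
r6=4+1=5
CMP r6, #8  (cmp 5,8)
BNE start: taken
r1=160+1=161
r1=161*5=805
r6=5+1=6
CMP r6, #8  (cmp 6,8)
BNE start: taken
r1=805+1=806
r1=806*6=4836
r6=6+1=7
CMP r6, #8  (cmp 7,8)
BNE start: taken
r1=4836+1=4837
r1=4837*7=33859
r6=7+1=8
CMP r6, #8  (cmp 8,8)
BNE start: not taken
r1=1-1=0
halt.

0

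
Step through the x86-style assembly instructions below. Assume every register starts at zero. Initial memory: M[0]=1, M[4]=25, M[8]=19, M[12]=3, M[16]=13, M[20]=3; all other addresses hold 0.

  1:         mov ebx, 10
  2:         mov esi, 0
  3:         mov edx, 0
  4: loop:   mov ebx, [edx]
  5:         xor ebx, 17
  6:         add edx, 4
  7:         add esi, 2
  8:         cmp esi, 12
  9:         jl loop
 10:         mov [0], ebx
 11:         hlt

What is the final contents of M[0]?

18

mov ebx, 10 → ebx=10
mov esi, 0 → esi=0
mov edx, 0 → edx=0
mov ebx, [edx] → ebx=M[0]=1
xor ebx, 17 → ebx=1^17=16
add edx, 4 → edx=0+4=4
add esi, 2 → esi=0+2=2
cmp esi, 12  (cmp 2,12)
jl loop: taken
mov ebx, [edx] → ebx=M[4]=25
xor ebx, 17 → ebx=25^17=8
add edx, 4 → edx=4+4=8
add esi, 2 → esi=2+2=4
cmp esi, 12  (cmp 4,12)
jl loop: taken
mov ebx, [edx] → ebx=M[8]=19
xor ebx, 17 → ebx=19^17=2
add edx, 4 → edx=8+4=12
add esi, 2 → esi=4+2=6
cmp esi, 12  (cmp 6,12)
jl loop: taken
mov ebx, [edx] → ebx=M[12]=3
xor ebx, 17 → ebx=3^17=18
add edx, 4 → edx=12+4=16
add esi, 2 → esi=6+2=8
cmp esi, 12  (cmp 8,12)
jl loop: taken
mov ebx, [edx] → ebx=M[16]=13
xor ebx, 17 → ebx=13^17=28
add edx, 4 → edx=16+4=20
add esi, 2 → esi=8+2=10
cmp esi, 12  (cmp 10,12)
jl loop: taken
mov ebx, [edx] → ebx=M[20]=3
xor ebx, 17 → ebx=3^17=18
add edx, 4 → edx=20+4=24
add esi, 2 → esi=10+2=12
cmp esi, 12  (cmp 12,12)
jl loop: not taken
mov [0], ebx → M[0]=18
halt.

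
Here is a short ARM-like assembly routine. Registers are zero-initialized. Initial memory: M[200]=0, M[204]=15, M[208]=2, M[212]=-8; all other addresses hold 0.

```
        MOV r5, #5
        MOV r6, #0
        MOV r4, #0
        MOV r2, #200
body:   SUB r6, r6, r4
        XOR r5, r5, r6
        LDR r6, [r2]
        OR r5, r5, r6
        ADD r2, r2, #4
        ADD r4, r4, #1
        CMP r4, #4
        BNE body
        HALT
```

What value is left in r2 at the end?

216

after MOV r5, #5: r5=5
after MOV r6, #0: r6=0
after MOV r4, #0: r4=0
after MOV r2, #200: r2=200
after SUB r6, r6, r4: r6=0-0=0
after XOR r5, r5, r6: r5=5^0=5
after LDR r6, [r2]: r6=M[200]=0
after OR r5, r5, r6: r5=5|0=5
after ADD r2, r2, #4: r2=200+4=204
after ADD r4, r4, #1: r4=0+1=1
CMP r4, #4  (cmp 1,4)
BNE body: taken
after SUB r6, r6, r4: r6=0-1=-1
after XOR r5, r5, r6: r5=5^(-1)=-6
after LDR r6, [r2]: r6=M[204]=15
after OR r5, r5, r6: r5=(-6)|15=-1
after ADD r2, r2, #4: r2=204+4=208
after ADD r4, r4, #1: r4=1+1=2
CMP r4, #4  (cmp 2,4)
BNE body: taken
after SUB r6, r6, r4: r6=15-2=13
after XOR r5, r5, r6: r5=(-1)^13=-14
after LDR r6, [r2]: r6=M[208]=2
after OR r5, r5, r6: r5=(-14)|2=-14
after ADD r2, r2, #4: r2=208+4=212
after ADD r4, r4, #1: r4=2+1=3
CMP r4, #4  (cmp 3,4)
BNE body: taken
after SUB r6, r6, r4: r6=2-3=-1
after XOR r5, r5, r6: r5=(-14)^(-1)=13
after LDR r6, [r2]: r6=M[212]=-8
after OR r5, r5, r6: r5=13|(-8)=-3
after ADD r2, r2, #4: r2=212+4=216
after ADD r4, r4, #1: r4=3+1=4
CMP r4, #4  (cmp 4,4)
BNE body: not taken
halt.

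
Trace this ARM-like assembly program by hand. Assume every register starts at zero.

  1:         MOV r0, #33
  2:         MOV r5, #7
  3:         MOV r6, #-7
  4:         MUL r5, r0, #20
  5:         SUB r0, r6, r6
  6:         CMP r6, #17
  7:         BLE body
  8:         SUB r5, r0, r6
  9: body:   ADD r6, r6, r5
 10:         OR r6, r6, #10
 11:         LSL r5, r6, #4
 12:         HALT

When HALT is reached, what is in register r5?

10480

after MOV r0, #33: r0=33
after MOV r5, #7: r5=7
after MOV r6, #-7: r6=-7
after MUL r5, r0, #20: r5=33*20=660
after SUB r0, r6, r6: r0=(-7)-(-7)=0
CMP r6, #17  (cmp -7,17)
BLE body: taken
after ADD r6, r6, r5: r6=(-7)+660=653
after OR r6, r6, #10: r6=653|10=655
after LSL r5, r6, #4: r5=655<<4=10480
halt.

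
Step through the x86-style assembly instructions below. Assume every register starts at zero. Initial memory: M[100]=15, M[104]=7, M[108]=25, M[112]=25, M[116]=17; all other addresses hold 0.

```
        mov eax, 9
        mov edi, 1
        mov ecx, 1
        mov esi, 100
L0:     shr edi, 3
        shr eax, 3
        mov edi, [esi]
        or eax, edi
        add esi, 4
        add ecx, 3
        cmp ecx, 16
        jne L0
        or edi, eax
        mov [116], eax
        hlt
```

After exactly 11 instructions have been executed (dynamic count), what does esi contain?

mov eax, 9 → eax=9
mov edi, 1 → edi=1
mov ecx, 1 → ecx=1
mov esi, 100 → esi=100
shr edi, 3 → edi=1>>3=0
shr eax, 3 → eax=9>>3=1
mov edi, [esi] → edi=M[100]=15
or eax, edi → eax=1|15=15
add esi, 4 → esi=100+4=104
add ecx, 3 → ecx=1+3=4
cmp ecx, 16  (cmp 4,16)
After step 11: esi = 104.

104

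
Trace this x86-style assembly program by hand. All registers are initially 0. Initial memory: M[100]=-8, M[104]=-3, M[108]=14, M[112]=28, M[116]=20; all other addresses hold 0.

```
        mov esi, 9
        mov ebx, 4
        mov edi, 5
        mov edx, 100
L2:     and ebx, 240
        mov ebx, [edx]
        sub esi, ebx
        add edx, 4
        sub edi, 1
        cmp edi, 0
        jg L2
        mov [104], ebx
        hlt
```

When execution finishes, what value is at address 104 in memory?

mov esi, 9 → esi=9
mov ebx, 4 → ebx=4
mov edi, 5 → edi=5
mov edx, 100 → edx=100
and ebx, 240 → ebx=4&240=0
mov ebx, [edx] → ebx=M[100]=-8
sub esi, ebx → esi=9-(-8)=17
add edx, 4 → edx=100+4=104
sub edi, 1 → edi=5-1=4
cmp edi, 0  (cmp 4,0)
jg L2: taken
and ebx, 240 → ebx=(-8)&240=240
mov ebx, [edx] → ebx=M[104]=-3
sub esi, ebx → esi=17-(-3)=20
add edx, 4 → edx=104+4=108
sub edi, 1 → edi=4-1=3
cmp edi, 0  (cmp 3,0)
jg L2: taken
and ebx, 240 → ebx=(-3)&240=240
mov ebx, [edx] → ebx=M[108]=14
sub esi, ebx → esi=20-14=6
add edx, 4 → edx=108+4=112
sub edi, 1 → edi=3-1=2
cmp edi, 0  (cmp 2,0)
jg L2: taken
and ebx, 240 → ebx=14&240=0
mov ebx, [edx] → ebx=M[112]=28
sub esi, ebx → esi=6-28=-22
add edx, 4 → edx=112+4=116
sub edi, 1 → edi=2-1=1
cmp edi, 0  (cmp 1,0)
jg L2: taken
and ebx, 240 → ebx=28&240=16
mov ebx, [edx] → ebx=M[116]=20
sub esi, ebx → esi=(-22)-20=-42
add edx, 4 → edx=116+4=120
sub edi, 1 → edi=1-1=0
cmp edi, 0  (cmp 0,0)
jg L2: not taken
mov [104], ebx → M[104]=20
halt.

20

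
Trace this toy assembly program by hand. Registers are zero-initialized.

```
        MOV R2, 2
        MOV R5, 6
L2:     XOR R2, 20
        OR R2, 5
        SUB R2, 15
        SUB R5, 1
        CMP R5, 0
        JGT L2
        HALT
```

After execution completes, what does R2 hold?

MOV R2, 2 → R2=2
MOV R5, 6 → R5=6
XOR R2, 20 → R2=2^20=22
OR R2, 5 → R2=22|5=23
SUB R2, 15 → R2=23-15=8
SUB R5, 1 → R5=6-1=5
CMP R5, 0  (cmp 5,0)
JGT L2: taken
XOR R2, 20 → R2=8^20=28
OR R2, 5 → R2=28|5=29
SUB R2, 15 → R2=29-15=14
SUB R5, 1 → R5=5-1=4
CMP R5, 0  (cmp 4,0)
JGT L2: taken
XOR R2, 20 → R2=14^20=26
OR R2, 5 → R2=26|5=31
SUB R2, 15 → R2=31-15=16
SUB R5, 1 → R5=4-1=3
CMP R5, 0  (cmp 3,0)
JGT L2: taken
XOR R2, 20 → R2=16^20=4
OR R2, 5 → R2=4|5=5
SUB R2, 15 → R2=5-15=-10
SUB R5, 1 → R5=3-1=2
CMP R5, 0  (cmp 2,0)
JGT L2: taken
XOR R2, 20 → R2=(-10)^20=-30
OR R2, 5 → R2=(-30)|5=-25
SUB R2, 15 → R2=(-25)-15=-40
SUB R5, 1 → R5=2-1=1
CMP R5, 0  (cmp 1,0)
JGT L2: taken
XOR R2, 20 → R2=(-40)^20=-52
OR R2, 5 → R2=(-52)|5=-51
SUB R2, 15 → R2=(-51)-15=-66
SUB R5, 1 → R5=1-1=0
CMP R5, 0  (cmp 0,0)
JGT L2: not taken
halt.

-66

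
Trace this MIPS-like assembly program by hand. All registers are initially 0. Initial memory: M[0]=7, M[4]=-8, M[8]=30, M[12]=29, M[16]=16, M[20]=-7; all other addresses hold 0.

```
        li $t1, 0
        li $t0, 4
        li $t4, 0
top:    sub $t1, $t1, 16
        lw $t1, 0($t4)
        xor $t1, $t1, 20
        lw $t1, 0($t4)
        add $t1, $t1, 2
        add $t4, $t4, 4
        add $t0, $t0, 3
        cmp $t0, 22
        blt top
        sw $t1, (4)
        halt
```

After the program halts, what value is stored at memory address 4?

after li $t1, 0: $t1=0
after li $t0, 4: $t0=4
after li $t4, 0: $t4=0
after sub $t1, $t1, 16: $t1=0-16=-16
after lw $t1, 0($t4): $t1=M[0]=7
after xor $t1, $t1, 20: $t1=7^20=19
after lw $t1, 0($t4): $t1=M[0]=7
after add $t1, $t1, 2: $t1=7+2=9
after add $t4, $t4, 4: $t4=0+4=4
after add $t0, $t0, 3: $t0=4+3=7
cmp $t0, 22  (cmp 7,22)
blt top: taken
after sub $t1, $t1, 16: $t1=9-16=-7
after lw $t1, 0($t4): $t1=M[4]=-8
after xor $t1, $t1, 20: $t1=(-8)^20=-20
after lw $t1, 0($t4): $t1=M[4]=-8
after add $t1, $t1, 2: $t1=(-8)+2=-6
after add $t4, $t4, 4: $t4=4+4=8
after add $t0, $t0, 3: $t0=7+3=10
cmp $t0, 22  (cmp 10,22)
blt top: taken
after sub $t1, $t1, 16: $t1=(-6)-16=-22
after lw $t1, 0($t4): $t1=M[8]=30
after xor $t1, $t1, 20: $t1=30^20=10
after lw $t1, 0($t4): $t1=M[8]=30
after add $t1, $t1, 2: $t1=30+2=32
after add $t4, $t4, 4: $t4=8+4=12
after add $t0, $t0, 3: $t0=10+3=13
cmp $t0, 22  (cmp 13,22)
blt top: taken
after sub $t1, $t1, 16: $t1=32-16=16
after lw $t1, 0($t4): $t1=M[12]=29
after xor $t1, $t1, 20: $t1=29^20=9
after lw $t1, 0($t4): $t1=M[12]=29
after add $t1, $t1, 2: $t1=29+2=31
after add $t4, $t4, 4: $t4=12+4=16
after add $t0, $t0, 3: $t0=13+3=16
cmp $t0, 22  (cmp 16,22)
blt top: taken
after sub $t1, $t1, 16: $t1=31-16=15
after lw $t1, 0($t4): $t1=M[16]=16
after xor $t1, $t1, 20: $t1=16^20=4
after lw $t1, 0($t4): $t1=M[16]=16
after add $t1, $t1, 2: $t1=16+2=18
after add $t4, $t4, 4: $t4=16+4=20
after add $t0, $t0, 3: $t0=16+3=19
cmp $t0, 22  (cmp 19,22)
blt top: taken
after sub $t1, $t1, 16: $t1=18-16=2
after lw $t1, 0($t4): $t1=M[20]=-7
after xor $t1, $t1, 20: $t1=(-7)^20=-19
after lw $t1, 0($t4): $t1=M[20]=-7
after add $t1, $t1, 2: $t1=(-7)+2=-5
after add $t4, $t4, 4: $t4=20+4=24
after add $t0, $t0, 3: $t0=19+3=22
cmp $t0, 22  (cmp 22,22)
blt top: not taken
sw $t1, (4) → M[4]=-5
halt.

-5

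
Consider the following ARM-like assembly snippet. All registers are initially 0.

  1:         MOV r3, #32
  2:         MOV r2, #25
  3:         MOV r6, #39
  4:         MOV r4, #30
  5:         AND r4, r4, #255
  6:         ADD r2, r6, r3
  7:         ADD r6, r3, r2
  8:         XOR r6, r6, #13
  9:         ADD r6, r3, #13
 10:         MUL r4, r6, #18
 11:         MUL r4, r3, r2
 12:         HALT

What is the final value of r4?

2272

after MOV r3, #32: r3=32
after MOV r2, #25: r2=25
after MOV r6, #39: r6=39
after MOV r4, #30: r4=30
after AND r4, r4, #255: r4=30&255=30
after ADD r2, r6, r3: r2=39+32=71
after ADD r6, r3, r2: r6=32+71=103
after XOR r6, r6, #13: r6=103^13=106
after ADD r6, r3, #13: r6=32+13=45
after MUL r4, r6, #18: r4=45*18=810
after MUL r4, r3, r2: r4=32*71=2272
halt.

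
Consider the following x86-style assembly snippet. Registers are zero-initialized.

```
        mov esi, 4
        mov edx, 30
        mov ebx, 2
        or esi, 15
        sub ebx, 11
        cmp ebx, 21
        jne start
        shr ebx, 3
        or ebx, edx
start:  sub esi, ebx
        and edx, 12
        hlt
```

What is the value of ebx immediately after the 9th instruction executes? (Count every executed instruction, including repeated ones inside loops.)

esi=4
edx=30
ebx=2
esi=4|15=15
ebx=2-11=-9
cmp ebx, 21  (cmp -9,21)
jne start: taken
esi=15-(-9)=24
edx=30&12=12
After step 9: ebx = -9.

-9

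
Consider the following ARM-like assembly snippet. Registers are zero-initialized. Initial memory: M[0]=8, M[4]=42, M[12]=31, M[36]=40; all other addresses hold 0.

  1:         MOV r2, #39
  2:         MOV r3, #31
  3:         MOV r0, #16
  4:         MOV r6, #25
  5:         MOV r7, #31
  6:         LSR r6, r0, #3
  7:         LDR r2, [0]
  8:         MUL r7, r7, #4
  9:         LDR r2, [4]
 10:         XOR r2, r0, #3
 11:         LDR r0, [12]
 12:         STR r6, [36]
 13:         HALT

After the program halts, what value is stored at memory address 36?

after MOV r2, #39: r2=39
after MOV r3, #31: r3=31
after MOV r0, #16: r0=16
after MOV r6, #25: r6=25
after MOV r7, #31: r7=31
after LSR r6, r0, #3: r6=16>>3=2
after LDR r2, [0]: r2=M[0]=8
after MUL r7, r7, #4: r7=31*4=124
after LDR r2, [4]: r2=M[4]=42
after XOR r2, r0, #3: r2=16^3=19
after LDR r0, [12]: r0=M[12]=31
STR r6, [36] → M[36]=2
halt.

2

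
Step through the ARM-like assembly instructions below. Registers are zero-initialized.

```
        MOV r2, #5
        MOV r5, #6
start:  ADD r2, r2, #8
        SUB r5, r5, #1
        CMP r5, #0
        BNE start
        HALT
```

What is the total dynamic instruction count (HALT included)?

27

after MOV r2, #5: r2=5
after MOV r5, #6: r5=6
after ADD r2, r2, #8: r2=5+8=13
after SUB r5, r5, #1: r5=6-1=5
CMP r5, #0  (cmp 5,0)
BNE start: taken
after ADD r2, r2, #8: r2=13+8=21
after SUB r5, r5, #1: r5=5-1=4
CMP r5, #0  (cmp 4,0)
BNE start: taken
after ADD r2, r2, #8: r2=21+8=29
after SUB r5, r5, #1: r5=4-1=3
CMP r5, #0  (cmp 3,0)
BNE start: taken
after ADD r2, r2, #8: r2=29+8=37
after SUB r5, r5, #1: r5=3-1=2
CMP r5, #0  (cmp 2,0)
BNE start: taken
after ADD r2, r2, #8: r2=37+8=45
after SUB r5, r5, #1: r5=2-1=1
CMP r5, #0  (cmp 1,0)
BNE start: taken
after ADD r2, r2, #8: r2=45+8=53
after SUB r5, r5, #1: r5=1-1=0
CMP r5, #0  (cmp 0,0)
BNE start: not taken
halt.
Total executed instructions: 27.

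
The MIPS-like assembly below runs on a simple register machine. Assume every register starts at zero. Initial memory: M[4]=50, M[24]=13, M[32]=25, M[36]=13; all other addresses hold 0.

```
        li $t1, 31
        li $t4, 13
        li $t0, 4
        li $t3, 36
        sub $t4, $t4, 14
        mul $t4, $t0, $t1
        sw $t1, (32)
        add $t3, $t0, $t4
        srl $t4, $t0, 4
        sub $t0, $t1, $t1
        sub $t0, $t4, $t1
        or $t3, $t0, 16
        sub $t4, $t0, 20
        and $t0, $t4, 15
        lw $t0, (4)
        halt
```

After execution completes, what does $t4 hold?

$t1=31
$t4=13
$t0=4
$t3=36
$t4=13-14=-1
$t4=4*31=124
sw $t1, (32) → M[32]=31
$t3=4+124=128
$t4=4>>4=0
$t0=31-31=0
$t0=0-31=-31
$t3=(-31)|16=-15
$t4=(-31)-20=-51
$t0=(-51)&15=13
$t0=M[4]=50
halt.

-51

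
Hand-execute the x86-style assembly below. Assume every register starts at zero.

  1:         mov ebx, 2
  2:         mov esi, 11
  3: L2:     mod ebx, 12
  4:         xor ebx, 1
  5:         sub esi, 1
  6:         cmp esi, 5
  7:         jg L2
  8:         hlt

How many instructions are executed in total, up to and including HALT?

33

mov ebx, 2 → ebx=2
mov esi, 11 → esi=11
mod ebx, 12 → ebx=2%12=2
xor ebx, 1 → ebx=2^1=3
sub esi, 1 → esi=11-1=10
cmp esi, 5  (cmp 10,5)
jg L2: taken
mod ebx, 12 → ebx=3%12=3
xor ebx, 1 → ebx=3^1=2
sub esi, 1 → esi=10-1=9
cmp esi, 5  (cmp 9,5)
jg L2: taken
mod ebx, 12 → ebx=2%12=2
xor ebx, 1 → ebx=2^1=3
sub esi, 1 → esi=9-1=8
cmp esi, 5  (cmp 8,5)
jg L2: taken
mod ebx, 12 → ebx=3%12=3
xor ebx, 1 → ebx=3^1=2
sub esi, 1 → esi=8-1=7
cmp esi, 5  (cmp 7,5)
jg L2: taken
mod ebx, 12 → ebx=2%12=2
xor ebx, 1 → ebx=2^1=3
sub esi, 1 → esi=7-1=6
cmp esi, 5  (cmp 6,5)
jg L2: taken
mod ebx, 12 → ebx=3%12=3
xor ebx, 1 → ebx=3^1=2
sub esi, 1 → esi=6-1=5
cmp esi, 5  (cmp 5,5)
jg L2: not taken
halt.
Total executed instructions: 33.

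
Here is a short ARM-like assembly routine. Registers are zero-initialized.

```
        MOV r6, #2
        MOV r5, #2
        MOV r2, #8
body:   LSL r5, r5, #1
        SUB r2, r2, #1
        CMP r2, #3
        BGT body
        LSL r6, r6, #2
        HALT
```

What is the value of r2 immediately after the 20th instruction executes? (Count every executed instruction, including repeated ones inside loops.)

4

r6=2
r5=2
r2=8
r5=2<<1=4
r2=8-1=7
CMP r2, #3  (cmp 7,3)
BGT body: taken
r5=4<<1=8
r2=7-1=6
CMP r2, #3  (cmp 6,3)
BGT body: taken
r5=8<<1=16
r2=6-1=5
CMP r2, #3  (cmp 5,3)
BGT body: taken
r5=16<<1=32
r2=5-1=4
CMP r2, #3  (cmp 4,3)
BGT body: taken
r5=32<<1=64
After step 20: r2 = 4.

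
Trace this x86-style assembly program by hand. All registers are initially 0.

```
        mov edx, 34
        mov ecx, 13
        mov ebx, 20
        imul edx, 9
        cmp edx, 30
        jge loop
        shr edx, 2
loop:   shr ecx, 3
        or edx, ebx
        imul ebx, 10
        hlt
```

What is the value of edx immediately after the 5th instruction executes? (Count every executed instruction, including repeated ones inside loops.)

after mov edx, 34: edx=34
after mov ecx, 13: ecx=13
after mov ebx, 20: ebx=20
after imul edx, 9: edx=34*9=306
cmp edx, 30  (cmp 306,30)
After step 5: edx = 306.

306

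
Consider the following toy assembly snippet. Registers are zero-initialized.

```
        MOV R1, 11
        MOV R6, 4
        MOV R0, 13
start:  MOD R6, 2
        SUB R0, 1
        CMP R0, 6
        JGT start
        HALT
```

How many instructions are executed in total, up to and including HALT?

R1=11
R6=4
R0=13
R6=4%2=0
R0=13-1=12
CMP R0, 6  (cmp 12,6)
JGT start: taken
R6=0%2=0
R0=12-1=11
CMP R0, 6  (cmp 11,6)
JGT start: taken
R6=0%2=0
R0=11-1=10
CMP R0, 6  (cmp 10,6)
JGT start: taken
R6=0%2=0
R0=10-1=9
CMP R0, 6  (cmp 9,6)
JGT start: taken
R6=0%2=0
R0=9-1=8
CMP R0, 6  (cmp 8,6)
JGT start: taken
R6=0%2=0
R0=8-1=7
CMP R0, 6  (cmp 7,6)
JGT start: taken
R6=0%2=0
R0=7-1=6
CMP R0, 6  (cmp 6,6)
JGT start: not taken
halt.
Total executed instructions: 32.

32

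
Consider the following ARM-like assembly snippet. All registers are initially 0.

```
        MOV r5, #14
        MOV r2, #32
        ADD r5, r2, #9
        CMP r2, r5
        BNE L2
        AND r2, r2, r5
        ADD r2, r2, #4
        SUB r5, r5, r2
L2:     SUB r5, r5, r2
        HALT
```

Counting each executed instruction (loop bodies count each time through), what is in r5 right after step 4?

MOV r5, #14 → r5=14
MOV r2, #32 → r2=32
ADD r5, r2, #9 → r5=32+9=41
CMP r2, r5  (cmp 32,41)
After step 4: r5 = 41.

41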